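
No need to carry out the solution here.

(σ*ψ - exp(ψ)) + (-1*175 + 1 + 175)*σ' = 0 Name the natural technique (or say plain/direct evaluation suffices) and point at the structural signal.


Technique: a linear integrating factor — σ appears only to the first power with coefficient ψ — the classic integrating-factor setup.


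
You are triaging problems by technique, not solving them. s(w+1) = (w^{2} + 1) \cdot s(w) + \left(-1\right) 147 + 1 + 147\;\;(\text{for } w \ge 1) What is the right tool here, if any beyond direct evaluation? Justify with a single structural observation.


Technique: a summation factor — with the index-dependent coefficient w^{2} + 1, dividing by the cumulative product turns the left side into a pure difference.


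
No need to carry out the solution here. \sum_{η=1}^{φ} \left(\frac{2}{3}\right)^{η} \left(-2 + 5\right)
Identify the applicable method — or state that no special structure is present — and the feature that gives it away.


Method: the geometric series formula — term-over-term division gives \frac{2}{3} every time — index-free ratio, geometric sum formula applies.


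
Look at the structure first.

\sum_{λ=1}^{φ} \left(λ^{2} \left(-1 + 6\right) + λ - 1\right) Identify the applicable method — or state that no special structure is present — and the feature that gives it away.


Method: no special technique — the summand is a plain polynomial in λ (expanding first if it arrives factored); standard power-sum formulas evaluate it term by term.


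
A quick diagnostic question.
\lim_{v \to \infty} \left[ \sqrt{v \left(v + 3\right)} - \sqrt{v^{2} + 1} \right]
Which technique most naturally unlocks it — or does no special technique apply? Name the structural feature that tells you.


Technique: conjugate multiplication — this difference gives up after one conjugate multiplication — the radical structure cancels against its conjugate.


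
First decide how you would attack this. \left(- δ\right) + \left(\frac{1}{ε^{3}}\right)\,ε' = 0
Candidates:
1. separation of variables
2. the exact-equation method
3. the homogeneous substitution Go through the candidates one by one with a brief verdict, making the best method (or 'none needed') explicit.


Method: separation of variables — solved for the derivative, the right side factors as δ times ε^{3} — all δ-dependence separates from all ε-dependence.
- separation of variables — a fit — the right tool for this form.
- the exact-equation method: with no real cross-dependence between the variables, the exact-equation machinery is a detour rather than the natural reading.
- the homogeneous substitution — the ratio of the variables does not determine the slope.


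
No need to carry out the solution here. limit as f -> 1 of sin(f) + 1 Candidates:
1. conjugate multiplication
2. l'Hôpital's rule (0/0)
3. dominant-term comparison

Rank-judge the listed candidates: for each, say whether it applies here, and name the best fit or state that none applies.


Best approach: no special technique — nothing blocks direct substitution at 1: plug in and finish.
- conjugate multiplication: there are no radicals in tension whose conjugate would simplify matters.
- l'Hôpital's rule (0/0) — substituting the point gives a finite value outright — there is no indeterminate clash to repair.
- dominant-term comparison — leading-power comparison does not apply to this form.


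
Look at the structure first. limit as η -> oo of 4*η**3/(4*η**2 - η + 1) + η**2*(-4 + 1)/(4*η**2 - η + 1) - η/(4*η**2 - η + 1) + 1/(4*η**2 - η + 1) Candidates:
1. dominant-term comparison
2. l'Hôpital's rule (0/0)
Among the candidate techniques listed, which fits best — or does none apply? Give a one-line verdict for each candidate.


Diagnosis: dominant-term comparison — growth-rate triage: the leading powers of η decide the limit, everything else is noise.
- dominant-term comparison: applies; the problem has the shape this method handles.
- l'Hôpital's rule (0/0): viewed as a single quotient this runs to ∞/∞, not the 0/0 clash this candidate addresses; an at-infinity variant of the rule would resolve it, but comparing leading growth reads the answer without differentiating.


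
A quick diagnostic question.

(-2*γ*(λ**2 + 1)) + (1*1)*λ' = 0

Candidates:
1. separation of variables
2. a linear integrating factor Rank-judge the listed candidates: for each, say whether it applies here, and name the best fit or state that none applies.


Method: separation of variables — one side of the product carries the independent variable, the other the unknown — the textbook separation shape.
- separation of variables — a fit — the right tool for this form.
- a linear integrating factor: the unknown enters nonlinearly (through a power, a denominator, or a transcendental function), which the linear integrating-factor recipe cannot absorb as-is — any repair would come from a preliminary substitution, not the factor.


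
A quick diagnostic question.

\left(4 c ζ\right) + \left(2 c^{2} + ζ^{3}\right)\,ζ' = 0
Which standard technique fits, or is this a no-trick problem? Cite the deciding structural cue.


Method: the exact-equation method — the cross partial derivatives of 4 c ζ and 2 c^{2} + ζ^{3} agree, so the left side is the total differential of one potential in c and ζ.


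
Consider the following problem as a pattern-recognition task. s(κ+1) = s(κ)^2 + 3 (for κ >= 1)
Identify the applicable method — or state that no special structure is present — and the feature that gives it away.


Method: no special technique — the map from one term to the next is curved, not linear, so linear closed-form machinery does not attach.


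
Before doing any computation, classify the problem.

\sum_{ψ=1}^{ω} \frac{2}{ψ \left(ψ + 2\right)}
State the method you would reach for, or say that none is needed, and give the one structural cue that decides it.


Diagnosis: telescoping — the denominator's roots in \frac{2}{ψ \left(ψ + 2\right)} sit an integer apart: decomposition produces a self-cancelling chain.


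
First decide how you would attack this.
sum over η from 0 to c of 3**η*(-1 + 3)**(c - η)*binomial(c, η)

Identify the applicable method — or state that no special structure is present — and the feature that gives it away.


Method: the binomial theorem — binomial coefficients against complementary powers of 3 and (-1 + 3): recognize the binomial expansion and resum.


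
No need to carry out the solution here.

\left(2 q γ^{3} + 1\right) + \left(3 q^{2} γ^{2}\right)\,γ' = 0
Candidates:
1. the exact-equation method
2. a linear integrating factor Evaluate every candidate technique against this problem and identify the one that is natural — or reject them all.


Diagnosis: the exact-equation method — check exactness first: here it holds (2 q γ^{3} + 1, 3 q^{2} γ^{2} have matching cross partials), so no integrating factor is needed.
- the exact-equation method — a fit — the right tool for this form.
- a linear integrating factor — the unknown enters nonlinearly (through a power, a denominator, or a transcendental function), which the linear integrating-factor recipe cannot absorb as-is — any repair would come from a preliminary substitution, not the factor.


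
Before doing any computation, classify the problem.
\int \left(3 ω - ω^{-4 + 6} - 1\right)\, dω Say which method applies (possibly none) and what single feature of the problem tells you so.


Best approach: no special technique — a term-by-term power-rule job in ω; no substitution or rearrangement earns its keep here.


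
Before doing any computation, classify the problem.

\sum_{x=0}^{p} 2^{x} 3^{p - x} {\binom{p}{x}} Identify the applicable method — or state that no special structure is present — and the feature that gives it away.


Best approach: the binomial theorem — {\binom{p}{x}} weighting matched powers of 2 and 3 is the expanded form of (2 + 3)^p — fold it back up.


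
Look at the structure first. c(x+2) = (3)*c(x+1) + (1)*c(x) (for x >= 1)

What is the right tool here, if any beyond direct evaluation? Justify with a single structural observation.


Verdict: the characteristic-root method — fixed numeric weights on consecutive terms and no forcing term added: the root method in its home territory.


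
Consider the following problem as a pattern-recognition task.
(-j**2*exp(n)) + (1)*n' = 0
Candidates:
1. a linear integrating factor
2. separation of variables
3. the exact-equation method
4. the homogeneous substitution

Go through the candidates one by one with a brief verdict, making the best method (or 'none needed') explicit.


Method: separation of variables — one side of the product carries the independent variable, the other the unknown — the textbook separation shape.
- a linear integrating factor — a nonlinear term in the unknown puts this outside the integrating-factor template.
- separation of variables: a fit — the right tool for this form.
- the exact-equation method: the mixed-partials test fails on this split — it is not an exact differential as presented.
- the homogeneous substitution: solved for the derivative, the right side changes under joint scaling of the two variables.


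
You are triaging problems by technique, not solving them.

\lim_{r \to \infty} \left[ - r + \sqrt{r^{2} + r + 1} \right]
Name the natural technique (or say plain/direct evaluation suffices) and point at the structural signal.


Diagnosis: conjugate multiplication — \sqrt{r^{2} + r + 1} and r both blow up, but their difference is tame once the conjugate rationalizes it.


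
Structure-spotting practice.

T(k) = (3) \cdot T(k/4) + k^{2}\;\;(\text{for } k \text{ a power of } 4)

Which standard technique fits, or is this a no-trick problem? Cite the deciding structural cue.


Best approach: the master substitution — treat m = log base 4 of k as the new clock: one recursion step advances m by one while k scales by 4.


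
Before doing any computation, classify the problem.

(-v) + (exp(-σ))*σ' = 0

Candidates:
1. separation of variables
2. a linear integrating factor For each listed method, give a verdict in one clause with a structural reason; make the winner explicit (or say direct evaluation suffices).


Verdict: separation of variables — separating collects all σ-dependence with the derivative and leaves all v-dependence opposite: variables separate.
- separation of variables: a fit — the right tool for this form.
- a linear integrating factor — the unknown enters nonlinearly (through a power, a denominator, or a transcendental function), which the linear integrating-factor recipe cannot absorb as-is — any repair would come from a preliminary substitution, not the factor.


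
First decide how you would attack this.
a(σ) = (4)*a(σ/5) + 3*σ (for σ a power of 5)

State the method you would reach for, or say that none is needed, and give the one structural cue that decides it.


Verdict: the master substitution — the argument shrinks by the factor 5, so measure the index on a logarithmic scale and the recursion becomes a shift.


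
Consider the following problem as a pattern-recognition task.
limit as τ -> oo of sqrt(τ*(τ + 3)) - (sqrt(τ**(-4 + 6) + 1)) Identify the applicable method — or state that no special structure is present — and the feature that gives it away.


Method: conjugate multiplication — turning the difference into a conjugate-rationalized ratio makes the limit readable.


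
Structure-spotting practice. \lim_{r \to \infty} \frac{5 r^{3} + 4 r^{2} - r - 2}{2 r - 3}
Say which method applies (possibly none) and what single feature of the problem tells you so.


Best approach: dominant-term comparison — at large r only the top-degree terms survive; compare the leading terms and the limit falls out. As a single quotient, the ∞/∞ shape would yield to repeated differentiation as well — the growth comparison gets there in one look.


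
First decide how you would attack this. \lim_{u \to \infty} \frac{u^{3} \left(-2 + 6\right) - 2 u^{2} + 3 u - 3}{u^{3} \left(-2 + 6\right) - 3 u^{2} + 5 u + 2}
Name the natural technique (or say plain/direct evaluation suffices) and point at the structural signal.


Technique: dominant-term comparison — as u grows, only the highest-degree terms matter — compare leading terms and read the limit off. Viewed as a single quotient this is an ∞/∞ form — an at-infinity application of l'Hôpital's rule would also resolve it; comparing leading growth reads the answer without differentiating.


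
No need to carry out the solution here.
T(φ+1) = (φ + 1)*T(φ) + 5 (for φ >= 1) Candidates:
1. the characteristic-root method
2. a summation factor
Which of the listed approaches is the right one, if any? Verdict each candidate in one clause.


Best approach: a summation factor — with the index-dependent coefficient φ + 1, dividing by the cumulative product turns the left side into a pure difference.
- the characteristic-root method — an index-dependent weight blocks the pure exponential ansatz.
- a summation factor: applies; the problem has the shape this method handles.


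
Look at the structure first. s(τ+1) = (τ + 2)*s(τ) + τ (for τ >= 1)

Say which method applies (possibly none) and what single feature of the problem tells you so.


Method: a summation factor — first-order linear but the coefficient τ + 2 moves with the index — divide by the cumulative product and telescope.


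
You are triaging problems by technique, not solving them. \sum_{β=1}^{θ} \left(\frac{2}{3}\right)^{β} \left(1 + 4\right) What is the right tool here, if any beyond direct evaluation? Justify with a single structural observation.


Best approach: the geometric series formula — the ratio of consecutive terms is the constant \frac{2}{3}, independent of the index — a geometric sum.


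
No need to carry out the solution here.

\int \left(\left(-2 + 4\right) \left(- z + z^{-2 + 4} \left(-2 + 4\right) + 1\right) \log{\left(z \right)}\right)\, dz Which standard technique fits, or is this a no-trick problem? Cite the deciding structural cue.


Best approach: integration by parts — with u = \log{\left(z \right)} the logarithm disappears after one differentiation, leaving a power-rule integral.


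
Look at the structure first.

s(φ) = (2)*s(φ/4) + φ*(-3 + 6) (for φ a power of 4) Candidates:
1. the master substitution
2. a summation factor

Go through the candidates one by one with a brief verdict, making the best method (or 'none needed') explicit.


Diagnosis: the master substitution — the call at φ/4 makes this multiplicative recursion; the master-style substitution converts it to additive.
- the master substitution — yes — fits the structure here.
- a summation factor: a divided-index call is outside the fixed-shift first-order family a summation factor normalizes.


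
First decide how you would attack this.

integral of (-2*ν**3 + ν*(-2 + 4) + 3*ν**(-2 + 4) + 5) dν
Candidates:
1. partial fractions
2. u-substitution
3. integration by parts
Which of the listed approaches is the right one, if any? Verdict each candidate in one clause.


Verdict: no special technique — every term is a constant multiple of a power of ν; term-wise power-rule integration needs no preliminary transformation.
- partial fractions — the expression is not a ratio of polynomials that decomposes further.
- u-substitution: no substitution does more than relabel what direct integration already handles.
- integration by parts: splitting off a factor buys nothing — the integrand integrates directly without parts.


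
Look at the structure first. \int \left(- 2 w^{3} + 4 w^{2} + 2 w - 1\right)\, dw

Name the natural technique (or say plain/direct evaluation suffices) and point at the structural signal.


Verdict: no special technique — the integrand is a sum of constant multiples of powers of w — integrate term by term.


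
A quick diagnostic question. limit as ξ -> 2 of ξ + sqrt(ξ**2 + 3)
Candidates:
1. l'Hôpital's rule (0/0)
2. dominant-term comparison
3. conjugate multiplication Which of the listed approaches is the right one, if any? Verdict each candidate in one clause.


Method: no special technique — no denominator vanishes and nothing blows up at 2: direct substitution is the whole computation.
- l'Hôpital's rule (0/0): substituting the point gives a finite value outright — there is no indeterminate clash to repair.
- dominant-term comparison — this limit is not decided by comparing leading-term growth at infinity.
- conjugate multiplication — rationalization has no target — no divergent radical difference appears.


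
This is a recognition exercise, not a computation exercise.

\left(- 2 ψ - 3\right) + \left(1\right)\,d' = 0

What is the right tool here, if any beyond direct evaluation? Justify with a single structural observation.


Diagnosis: no special technique — the slope is a pure function of ψ; integrate both sides and be done.


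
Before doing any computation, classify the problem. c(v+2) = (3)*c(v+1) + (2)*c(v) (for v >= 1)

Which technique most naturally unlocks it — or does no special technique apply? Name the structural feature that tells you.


Diagnosis: the characteristic-root method — shift-invariance with fixed coefficients calls for exponential trials; the characteristic polynomial finds every r^v.


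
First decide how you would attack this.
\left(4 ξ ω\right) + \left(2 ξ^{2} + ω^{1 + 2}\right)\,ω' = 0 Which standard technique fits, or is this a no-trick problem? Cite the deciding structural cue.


Method: the exact-equation method — because the two cross partials coincide, the form is conservative as written — recover its potential in (ξ, ω).


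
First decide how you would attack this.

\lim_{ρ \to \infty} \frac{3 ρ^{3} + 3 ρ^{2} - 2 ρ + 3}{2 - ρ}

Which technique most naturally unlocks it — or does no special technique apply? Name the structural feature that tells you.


Technique: dominant-term comparison — divide by the highest power of ρ present: lower-order terms vanish and the dominant ratio remains. Differentiating the expression as a single quotient would eventually settle it as well; matching dominant growth settles it immediately.


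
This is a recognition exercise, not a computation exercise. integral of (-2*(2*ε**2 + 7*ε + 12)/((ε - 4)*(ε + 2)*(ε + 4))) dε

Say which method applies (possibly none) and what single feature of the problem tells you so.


Best approach: partial fractions — the bottom factors while the top stays lower-degree — split into simple fractions and integrate piece by piece.


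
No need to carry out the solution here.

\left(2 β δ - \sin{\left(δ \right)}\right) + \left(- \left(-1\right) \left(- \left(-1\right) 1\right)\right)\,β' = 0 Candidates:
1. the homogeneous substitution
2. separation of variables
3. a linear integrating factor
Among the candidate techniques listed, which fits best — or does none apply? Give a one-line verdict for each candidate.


Verdict: a linear integrating factor — the unknown enters only to the first power against a nonzero forcing term — the integrating-factor template applies directly.
- the homogeneous substitution: the slope changes under joint rescaling, failing the degree-zero test.
- separation of variables: no algebra isolates the independent variable on one side and the unknown on the other.
- a linear integrating factor: a fit — the right tool for this form.


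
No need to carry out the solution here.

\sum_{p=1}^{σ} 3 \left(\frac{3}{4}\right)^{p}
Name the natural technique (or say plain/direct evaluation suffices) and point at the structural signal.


Diagnosis: the geometric series formula — the ratio of consecutive terms is the constant \frac{3}{4}, independent of the index — a geometric sum.


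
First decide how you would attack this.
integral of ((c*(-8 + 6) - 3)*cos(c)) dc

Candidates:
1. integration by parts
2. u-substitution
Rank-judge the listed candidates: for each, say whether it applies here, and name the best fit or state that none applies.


Verdict: integration by parts — differentiate (c*(-8 + 6) - 3), integrate cos(c): each pass lowers the polynomial degree, so parts terminates.
- integration by parts — yes — fits the structure here.
- u-substitution: no subexpression of the integrand pairs with its own derivative as a factor — individual terms may offer their own substitutions, but any change of variable covering the whole integral would have to be constructed from outside the expression.


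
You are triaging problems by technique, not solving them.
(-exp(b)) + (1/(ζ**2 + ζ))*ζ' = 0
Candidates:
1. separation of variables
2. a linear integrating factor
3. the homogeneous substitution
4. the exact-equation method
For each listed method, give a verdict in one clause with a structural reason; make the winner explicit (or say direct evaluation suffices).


Best approach: separation of variables — separating collects all ζ-dependence with the derivative and leaves all b-dependence opposite: variables separate. A Bernoulli rewrite would carry it as the equation stands — separating the variables needs no rearrangement either.
- separation of variables — a fit — the right tool for this form.
- a linear integrating factor: the unknown enters nonlinearly (through a power, a denominator, or a transcendental function), which the linear integrating-factor recipe cannot absorb as-is — any repair would come from a preliminary substitution, not the factor.
- the homogeneous substitution — solved for the derivative, the right side changes under joint scaling of the two variables.
- the exact-equation method — with no real cross-dependence between the variables, the exact-equation machinery is a detour rather than the natural reading.


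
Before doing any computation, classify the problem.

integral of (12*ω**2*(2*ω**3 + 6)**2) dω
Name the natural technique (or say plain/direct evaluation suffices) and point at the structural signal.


Best approach: u-substitution — gathered as a product, the integrand carries the factor 12*ω**2 — up to a constant, the derivative of the inner expression 2*ω**3 + 6 — so u = 2*ω**3 + 6 collapses the integral. A patient expand-and-integrate also lands it; recognizing the inner expression is the shortcut.


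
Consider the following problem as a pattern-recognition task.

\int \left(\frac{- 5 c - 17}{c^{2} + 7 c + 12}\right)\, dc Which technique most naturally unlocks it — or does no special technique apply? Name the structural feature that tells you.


Verdict: partial fractions — the bottom factors while the top stays lower-degree — split into simple fractions and integrate piece by piece.


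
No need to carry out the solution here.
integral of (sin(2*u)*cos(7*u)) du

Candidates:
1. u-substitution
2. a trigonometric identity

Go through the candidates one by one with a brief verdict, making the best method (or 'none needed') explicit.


Method: a trigonometric identity — sin(2*u)*cos(7*u) mixes two frequencies; the product-to-sum identity splits it into single-frequency sinusoids.
- u-substitution: no subexpression of the integrand serves as a whole-integral substitution inner — individual terms may offer their own, but none carries its derivative as a factor of the full integrand; a working change of variable would have to be constructed from outside the expression.
- a trigonometric identity: yes — fits the structure here.


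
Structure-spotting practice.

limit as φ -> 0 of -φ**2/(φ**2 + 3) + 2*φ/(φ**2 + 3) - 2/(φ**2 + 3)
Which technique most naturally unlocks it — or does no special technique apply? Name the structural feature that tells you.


Method: no special technique — no zero denominators, no indeterminate clash at 0 — substitute and read off the value.


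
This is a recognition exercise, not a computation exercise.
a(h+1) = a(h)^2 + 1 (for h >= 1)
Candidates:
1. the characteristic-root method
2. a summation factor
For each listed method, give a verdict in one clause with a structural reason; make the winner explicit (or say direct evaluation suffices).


Diagnosis: no special technique — this one you iterate or analyze qualitatively: the nonlinearity defeats linear solution methods.
- the characteristic-root method — the recursion is nonlinear in the sequence values, so no linear-modes ansatz applies.
- a summation factor: no summation factor applies — the rule is not linear in the sequence values.


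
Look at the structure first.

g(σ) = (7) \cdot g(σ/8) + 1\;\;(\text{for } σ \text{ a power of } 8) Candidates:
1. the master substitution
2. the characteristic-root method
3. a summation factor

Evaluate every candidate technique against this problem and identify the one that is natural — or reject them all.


Technique: the master substitution — the argument shrinks by the factor 8, so measure the index on a logarithmic scale and the recursion becomes a shift.
- the master substitution: a fit — the right tool for this form.
- the characteristic-root method: a divided-index call is not the fixed-shift linear shape that characteristic roots solve.
- a summation factor: the recursion divides its index rather than shifting it — there is no previous-term chain for a summation factor to telescope.


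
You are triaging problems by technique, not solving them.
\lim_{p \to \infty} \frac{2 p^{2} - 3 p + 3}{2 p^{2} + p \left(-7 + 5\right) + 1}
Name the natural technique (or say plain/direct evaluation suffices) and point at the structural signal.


Method: dominant-term comparison — as p grows, only the highest-degree terms matter — compare leading terms and read the limit off. Differentiating the expression as a single quotient would eventually settle it as well; matching dominant growth settles it immediately.


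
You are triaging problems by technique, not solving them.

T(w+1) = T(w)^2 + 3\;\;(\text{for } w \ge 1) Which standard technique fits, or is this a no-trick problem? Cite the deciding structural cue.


Best approach: no special technique — the map from one term to the next is curved, not linear, so linear closed-form machinery does not attach.


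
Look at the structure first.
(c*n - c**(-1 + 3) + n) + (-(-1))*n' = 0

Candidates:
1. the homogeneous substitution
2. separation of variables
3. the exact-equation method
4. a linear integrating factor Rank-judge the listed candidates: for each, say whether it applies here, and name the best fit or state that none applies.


Technique: a linear integrating factor — the unknown enters only to the first power against a nonzero forcing term — the integrating-factor template applies directly.
- the homogeneous substitution — the slope does not depend on the ratio of the variables alone.
- separation of variables — no algebra isolates the independent variable on one side and the unknown on the other.
- the exact-equation method — the mixed partial derivatives differ, so the left side is not a total differential.
- a linear integrating factor — applies; the problem has the shape this method handles.


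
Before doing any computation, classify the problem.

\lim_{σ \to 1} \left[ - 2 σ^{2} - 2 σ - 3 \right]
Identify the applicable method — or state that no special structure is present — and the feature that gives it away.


Verdict: no special technique — no denominator vanishes and nothing blows up at 1: direct substitution is the whole computation.


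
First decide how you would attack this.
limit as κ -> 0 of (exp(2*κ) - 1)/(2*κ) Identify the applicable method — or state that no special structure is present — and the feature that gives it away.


Technique: l'Hôpital's rule (0/0) — substituting 0 gives 0 over 0; differentiate top and bottom once and re-evaluate. Known elementary limits would finish this too — the rule just bypasses the case analysis.


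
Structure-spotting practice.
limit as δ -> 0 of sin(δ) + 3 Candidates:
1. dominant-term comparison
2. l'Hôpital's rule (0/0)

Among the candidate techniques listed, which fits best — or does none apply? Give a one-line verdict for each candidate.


Diagnosis: no special technique — no zero denominators, no indeterminate clash at 0 — substitute and read off the value.
- dominant-term comparison — leading-power comparison does not apply to this form.
- l'Hôpital's rule (0/0) — substituting the point produces a determinate value, not a 0 over 0 clash.


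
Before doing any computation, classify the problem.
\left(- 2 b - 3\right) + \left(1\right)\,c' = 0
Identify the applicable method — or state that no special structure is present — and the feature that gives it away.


Method: no special technique — with c absent the equation is not coupled at all: direct integration in b.


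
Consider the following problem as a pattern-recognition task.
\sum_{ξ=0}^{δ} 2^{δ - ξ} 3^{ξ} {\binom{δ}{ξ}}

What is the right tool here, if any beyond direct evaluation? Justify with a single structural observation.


Technique: the binomial theorem — terms weighting {\binom{δ}{ξ}} against matched powers of 3 and 2 reassemble into (3 + 2)^δ by the binomial theorem.


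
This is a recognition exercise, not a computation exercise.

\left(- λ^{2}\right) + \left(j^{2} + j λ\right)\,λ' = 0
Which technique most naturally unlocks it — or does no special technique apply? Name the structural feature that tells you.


Technique: the homogeneous substitution — the slope is degree-zero homogeneous: the ratio substitution v = λ/j collapses it. With the right rearrangement (exchanging the roles of the variables where needed), this also fits a Bernoulli template; the homogeneous substitution reads the structure directly.


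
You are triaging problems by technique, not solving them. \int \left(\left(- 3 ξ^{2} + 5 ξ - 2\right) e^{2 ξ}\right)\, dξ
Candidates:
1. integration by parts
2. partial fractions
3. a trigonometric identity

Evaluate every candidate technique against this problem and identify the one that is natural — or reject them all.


Technique: integration by parts — a polynomial factor - 3 ξ^{2} + 5 ξ - 2 multiplies e^{2 ξ}; differentiating - 3 ξ^{2} + 5 ξ - 2 lowers its degree while e^{2 ξ} integrates cleanly, so parts wins.
- integration by parts — applicable, and directly so.
- partial fractions — there is no rational-function structure to decompose.
- a trigonometric identity: there is no trigonometric structure at all — the integrand carries no sine or cosine to rewrite.


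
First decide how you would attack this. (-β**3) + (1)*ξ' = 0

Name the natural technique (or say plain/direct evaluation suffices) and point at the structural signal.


Method: no special technique — the slope is a pure function of β; integrate both sides and be done.


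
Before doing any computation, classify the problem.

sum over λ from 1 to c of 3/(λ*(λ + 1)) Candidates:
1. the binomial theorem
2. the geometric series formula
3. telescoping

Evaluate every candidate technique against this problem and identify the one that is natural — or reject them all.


Diagnosis: telescoping — after splitting 3/(λ*(λ + 1)) into partial fractions, the pieces are shifted copies of one function and cancel telescopically.
- the binomial theorem — there is no sum-raised-to-a-power identity hiding in these terms.
- the geometric series formula — consecutive terms are not related by a fixed multiplier.
- telescoping: yes — fits the structure here.


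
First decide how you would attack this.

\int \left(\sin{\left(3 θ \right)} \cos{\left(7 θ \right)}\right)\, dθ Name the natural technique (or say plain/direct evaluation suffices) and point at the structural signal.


Diagnosis: a trigonometric identity — distinct frequencies under one product (\sin{\left(3 θ \right)} \cos{\left(7 θ \right)}): the product-to-sum identity is the systematic route to an integrable form.


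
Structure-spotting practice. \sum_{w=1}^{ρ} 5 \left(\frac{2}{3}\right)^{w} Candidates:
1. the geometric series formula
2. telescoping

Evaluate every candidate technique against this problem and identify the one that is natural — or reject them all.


Technique: the geometric series formula — consecutive terms stand in a fixed index-free ratio — the geometric sum formula closes it.
- the geometric series formula — yes, a natural case for it.
- telescoping: computed from the summand as displayed, the partial sums build up without the pairwise collapse telescoping exploits.


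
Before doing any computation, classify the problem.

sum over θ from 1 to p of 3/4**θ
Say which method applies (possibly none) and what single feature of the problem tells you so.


Best approach: the geometric series formula — consecutive terms stand in a fixed index-free ratio — the geometric sum formula closes it.


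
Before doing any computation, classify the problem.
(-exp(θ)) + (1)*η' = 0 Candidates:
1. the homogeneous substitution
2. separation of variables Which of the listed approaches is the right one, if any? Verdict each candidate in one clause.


Verdict: no special technique — solved for the derivative, no η appears — this is antidifferentiation in θ wearing ODE clothing.
- the homogeneous substitution: solved for the derivative, the right side changes under joint scaling of the two variables.
- separation of variables — with no unknown in the slope, separating variables is a formality — the equation integrates directly.


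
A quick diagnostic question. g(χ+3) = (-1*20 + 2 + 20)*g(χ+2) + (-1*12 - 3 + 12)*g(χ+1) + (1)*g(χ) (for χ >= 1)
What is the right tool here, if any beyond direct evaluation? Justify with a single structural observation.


Method: the characteristic-root method — the recurrence treats every index alike (constant coefficients, no forcing) — precisely the regime where r^χ trials close it.


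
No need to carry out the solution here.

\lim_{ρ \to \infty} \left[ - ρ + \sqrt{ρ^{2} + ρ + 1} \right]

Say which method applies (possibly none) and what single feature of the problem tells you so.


Verdict: conjugate multiplication — both pieces blow up but their difference is finite; the conjugate trick rationalizes \sqrt{ρ^{2} + ρ + 1} - ρ.


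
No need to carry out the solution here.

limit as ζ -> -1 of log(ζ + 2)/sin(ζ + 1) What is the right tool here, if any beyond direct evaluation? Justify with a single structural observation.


Diagnosis: l'Hôpital's rule (0/0) — substituting -1 gives 0 over 0; differentiate top and bottom once and re-evaluate. The standard small-argument limits would also carry it; the rule is the systematic route.


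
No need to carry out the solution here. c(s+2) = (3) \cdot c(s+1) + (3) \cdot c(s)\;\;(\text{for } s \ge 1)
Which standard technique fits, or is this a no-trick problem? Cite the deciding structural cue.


Method: the characteristic-root method — because shifting s leaves the equation's coefficients unchanged, exponential trials reduce it to algebra.


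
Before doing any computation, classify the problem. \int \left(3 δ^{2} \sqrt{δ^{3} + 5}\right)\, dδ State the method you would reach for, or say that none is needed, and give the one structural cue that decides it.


Diagnosis: u-substitution — differentiating the inner expression δ^{3} + 5 produces the factor 3 δ^{2} up to a constant multiple, so substituting u = δ^{3} + 5 reduces everything to a one-variable integral in u.


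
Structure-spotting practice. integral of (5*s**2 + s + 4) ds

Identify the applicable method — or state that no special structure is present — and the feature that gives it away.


Best approach: no special technique — scan for structure and find none: constant multiples of powers of s, integrate directly.


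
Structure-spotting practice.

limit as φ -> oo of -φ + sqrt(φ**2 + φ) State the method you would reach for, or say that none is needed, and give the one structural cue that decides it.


Diagnosis: conjugate multiplication — an infinity-minus-infinity difference with a surviving radical — multiply by the conjugate to cancel the divergence.


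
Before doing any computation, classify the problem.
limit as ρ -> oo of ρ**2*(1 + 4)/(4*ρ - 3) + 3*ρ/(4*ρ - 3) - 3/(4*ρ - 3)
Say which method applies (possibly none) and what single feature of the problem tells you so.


Verdict: dominant-term comparison — divide through by the highest power of ρ; every lower-order term dies and the dominant terms decide the limit. l'Hôpital's at-infinity variant applies to the expression viewed as a single quotient; the leading-term comparison is the direct route.


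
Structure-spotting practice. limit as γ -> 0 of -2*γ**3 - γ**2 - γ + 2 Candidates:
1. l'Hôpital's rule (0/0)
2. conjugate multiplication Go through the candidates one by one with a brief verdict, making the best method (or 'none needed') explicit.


Diagnosis: no special technique — no denominator vanishes and nothing blows up at 0: direct substitution is the whole computation.
- l'Hôpital's rule (0/0) — substituting the point gives a finite value outright — there is no indeterminate clash to repair.
- conjugate multiplication — the conjugate move applies to radical differences, which this is not.


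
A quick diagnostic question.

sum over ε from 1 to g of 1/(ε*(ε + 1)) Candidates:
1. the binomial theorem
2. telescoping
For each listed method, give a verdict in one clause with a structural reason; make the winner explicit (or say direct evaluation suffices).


Diagnosis: telescoping — rewrite 1/(ε*(ε + 1)) as simple fractions and successive terms eat each other — only the edges survive.
- the binomial theorem — the terms do not reassemble into a binomial power.
- telescoping — yes, a natural case for it.


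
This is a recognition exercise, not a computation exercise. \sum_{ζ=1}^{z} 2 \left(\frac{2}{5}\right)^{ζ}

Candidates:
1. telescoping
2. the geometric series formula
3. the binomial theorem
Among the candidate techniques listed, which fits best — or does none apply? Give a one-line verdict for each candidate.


Verdict: the geometric series formula — each term is \frac{2}{5} times the previous one, so the geometric-series formula applies directly.
- telescoping: in the displayed form, no term reappears at a neighboring index to cancel against.
- the geometric series formula — yes — fits the structure here.
- the binomial theorem — there is no sum-raised-to-a-power identity hiding in these terms.


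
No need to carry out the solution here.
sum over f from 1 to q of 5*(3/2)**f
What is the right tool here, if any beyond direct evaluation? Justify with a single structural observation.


Best approach: the geometric series formula — consecutive terms stand in a fixed index-free ratio — the geometric sum formula closes it.


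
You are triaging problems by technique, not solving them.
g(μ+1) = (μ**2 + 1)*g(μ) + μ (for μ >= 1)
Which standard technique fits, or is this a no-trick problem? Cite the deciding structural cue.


Verdict: a summation factor — rescale the sequence by the product of the weights μ**2 + 1 so far — the recurrence collapses to a plain running sum.


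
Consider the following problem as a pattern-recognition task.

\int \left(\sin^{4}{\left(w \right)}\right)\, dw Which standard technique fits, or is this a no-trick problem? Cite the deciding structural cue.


Method: a trigonometric identity — an even power like \sin^{4}{\left(w \right)} flattens under the half-angle identity into first-degree cosines you can integrate directly.


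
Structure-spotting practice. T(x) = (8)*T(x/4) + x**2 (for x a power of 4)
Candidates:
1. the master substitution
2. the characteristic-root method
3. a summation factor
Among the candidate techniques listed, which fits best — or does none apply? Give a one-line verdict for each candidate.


Method: the master substitution — the call at x/4 makes this multiplicative recursion; the master-style substitution converts it to additive.
- the master substitution — applicable, and directly so.
- the characteristic-root method — a divided-index call is not the fixed-shift linear shape that characteristic roots solve.
- a summation factor — a divided-index call is outside the fixed-shift first-order family a summation factor normalizes.
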